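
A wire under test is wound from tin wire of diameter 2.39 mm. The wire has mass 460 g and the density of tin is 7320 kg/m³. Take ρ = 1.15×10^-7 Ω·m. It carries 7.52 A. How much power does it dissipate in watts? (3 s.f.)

20.3 W

A = π(d/2)² = π(1.1950e-03 m)² = 4.4863e-06 m²
L = m/(density·A) = 0.46/(7320×4.4863e-06) = 14.01 m
R = ρL/A = (1.15×10^-7)(14.01)/(4.4863e-06) = 0.3591 Ω
P = I²R = (7.52)² × 0.3591 = 20.3 W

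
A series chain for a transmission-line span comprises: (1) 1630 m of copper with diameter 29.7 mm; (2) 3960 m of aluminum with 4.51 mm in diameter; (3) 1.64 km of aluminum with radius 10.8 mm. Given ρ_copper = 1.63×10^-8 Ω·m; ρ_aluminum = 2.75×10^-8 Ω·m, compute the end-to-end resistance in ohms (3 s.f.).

6.98 Ω

Seg 1: A = π(d/2)² = π(1.4850e-02 m)² = 6.928e-04 m²
R_1 = (1.63×10^-8)(1630)/(6.928e-04) = 0.03835 Ω
Seg 2: A = π(d/2)² = π(2.2550e-03 m)² = 1.598e-05 m²
R_2 = (2.75×10^-8)(3960)/(1.598e-05) = 6.817 Ω
Seg 3: A = πr² = π(1.0800e-02 m)² = 3.664e-04 m²
R_3 = (2.75×10^-8)(1640)/(3.664e-04) = 0.1231 Ω
R_total = R_1 + R_2 + R_3 = 6.98 Ω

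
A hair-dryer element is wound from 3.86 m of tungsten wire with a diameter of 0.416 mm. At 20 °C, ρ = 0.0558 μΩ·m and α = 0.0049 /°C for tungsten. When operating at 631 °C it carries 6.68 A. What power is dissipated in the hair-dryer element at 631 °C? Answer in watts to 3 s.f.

282 W

ρ = 0.0558 μΩ·m = 5.58×10^-8 Ω·m
A = π(d/2)² = π(2.0800e-04 m)² = 1.359e-07 m²
R₍20₎ = ρL/A = (5.58×10^-8)(3.86)/(1.359e-07) = 1.585 Ω
R₍631₎ = R₍20₎(1 + αΔT) = 1.585 × (1 + 0.0049×611) = 6.329 Ω
P = I²R = (6.68)² × 6.329 = 282 W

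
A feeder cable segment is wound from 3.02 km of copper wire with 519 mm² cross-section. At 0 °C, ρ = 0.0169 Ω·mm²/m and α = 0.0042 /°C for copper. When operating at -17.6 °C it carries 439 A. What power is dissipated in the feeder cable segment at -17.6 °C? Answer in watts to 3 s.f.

ρ = 0.0169 Ω·mm²/m = 1.69×10^-8 Ω·m
A = 519 mm² = 5.190e-04 m²
R₍0₎ = ρL/A = (1.69×10^-8)(3020)/(5.190e-04) = 0.09834 Ω
R₍-17.6₎ = R₍0₎(1 + αΔT) = 0.09834 × (1 + 0.0042×-17.6) = 0.09107 Ω
P = I²R = (439)² × 0.09107 = 17600 W

17600 W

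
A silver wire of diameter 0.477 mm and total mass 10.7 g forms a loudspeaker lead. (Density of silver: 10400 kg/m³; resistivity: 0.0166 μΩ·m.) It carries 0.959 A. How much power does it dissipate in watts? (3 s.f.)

ρ = 0.0166 μΩ·m = 1.66×10^-8 Ω·m
A = π(d/2)² = π(2.3850e-04 m)² = 1.7870e-07 m²
L = m/(density·A) = 0.0107/(10400×1.7870e-07) = 5.757 m
R = ρL/A = (1.66×10^-8)(5.757)/(1.7870e-07) = 0.5348 Ω
P = I²R = (0.959)² × 0.5348 = 0.492 W

0.492 W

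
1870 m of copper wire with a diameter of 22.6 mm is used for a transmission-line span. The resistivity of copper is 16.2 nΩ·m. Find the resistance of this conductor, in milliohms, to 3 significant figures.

ρ = 16.2 nΩ·m = 1.62×10^-8 Ω·m
A = π(d/2)² = π(1.1300e-02 m)² = 4.011e-04 m²
R = ρL/A = (1.62×10^-8)(1870 m)/(4.011e-04 m²) = 75.5 mΩ

75.5 mΩ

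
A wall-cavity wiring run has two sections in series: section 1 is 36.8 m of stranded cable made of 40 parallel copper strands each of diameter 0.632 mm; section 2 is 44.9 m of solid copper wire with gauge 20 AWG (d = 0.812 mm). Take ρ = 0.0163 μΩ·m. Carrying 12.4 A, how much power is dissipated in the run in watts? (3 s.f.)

ρ = 0.0163 μΩ·m = 1.63×10^-8 Ω·m
Section 1: A_strand = π(3.1600e-04)² = 3.137e-07 m²; R₁ = ρL/(N·A_s) = (1.63×10^-8)(36.8)/(40×3.137e-07) = 0.0478 Ω
Section 2: A = π(0.812/2 mm)² = π(4.0600e-04 m)² = 5.178e-07 m²
R₂ = (1.63×10^-8)(44.9)/(5.178e-07) = 1.413 Ω
R = R₁ + R₂ = 1.461 Ω
P = I²R = (12.4)² × 1.461 = 225 W

225 W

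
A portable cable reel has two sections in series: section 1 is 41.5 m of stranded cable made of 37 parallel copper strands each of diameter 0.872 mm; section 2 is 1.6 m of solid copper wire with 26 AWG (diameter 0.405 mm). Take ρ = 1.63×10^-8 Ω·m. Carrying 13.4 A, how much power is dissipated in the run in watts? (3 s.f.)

41.8 W

Section 1: A_strand = π(4.3600e-04)² = 5.972e-07 m²; R₁ = ρL/(N·A_s) = (1.63×10^-8)(41.5)/(37×5.972e-07) = 0.03061 Ω
Section 2: A = π(0.405/2 mm)² = π(2.0250e-04 m)² = 1.288e-07 m²
R₂ = (1.63×10^-8)(1.6)/(1.288e-07) = 0.2024 Ω
R = R₁ + R₂ = 0.2331 Ω
P = I²R = (13.4)² × 0.2331 = 41.8 W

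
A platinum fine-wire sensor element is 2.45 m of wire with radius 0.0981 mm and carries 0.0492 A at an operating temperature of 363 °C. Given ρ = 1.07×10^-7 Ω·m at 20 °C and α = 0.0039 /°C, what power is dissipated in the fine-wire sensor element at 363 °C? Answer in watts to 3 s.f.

A = πr² = π(9.8100e-05 m)² = 3.023e-08 m²
R₍20₎ = ρL/A = (1.07×10^-7)(2.45)/(3.023e-08) = 8.671 Ω
R₍363₎ = R₍20₎(1 + αΔT) = 8.671 × (1 + 0.0039×343) = 20.27 Ω
P = I²R = (0.0492)² × 20.27 = 0.0491 W

0.0491 W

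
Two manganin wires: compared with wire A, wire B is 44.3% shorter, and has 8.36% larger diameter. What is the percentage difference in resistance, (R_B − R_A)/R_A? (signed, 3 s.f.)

R ∝ L/d², so R_B/R_A = (1 − 44.3/100) × (1 + 8.36/100)⁻²
= 0.557 × 0.8517 = 0.4744
(R_B − R_A)/R_A = 0.4744 − 1 = -52.6%

-52.6%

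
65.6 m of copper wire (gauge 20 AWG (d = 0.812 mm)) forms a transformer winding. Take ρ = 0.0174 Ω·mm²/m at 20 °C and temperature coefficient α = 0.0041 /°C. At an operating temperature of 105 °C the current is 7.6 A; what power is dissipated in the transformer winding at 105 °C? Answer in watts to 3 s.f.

ρ = 0.0174 Ω·mm²/m = 1.74×10^-8 Ω·m
A = π(0.812/2 mm)² = π(4.0600e-04 m)² = 5.178e-07 m²
R₍20₎ = ρL/A = (1.74×10^-8)(65.6)/(5.178e-07) = 2.204 Ω
R₍105₎ = R₍20₎(1 + αΔT) = 2.204 × (1 + 0.0041×85) = 2.972 Ω
P = I²R = (7.6)² × 2.972 = 172 W

172 W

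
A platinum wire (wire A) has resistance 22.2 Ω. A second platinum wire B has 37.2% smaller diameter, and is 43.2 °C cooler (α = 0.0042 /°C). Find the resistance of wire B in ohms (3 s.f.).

46.1 Ω

R ∝ ρL/d² with ρ ∝ (1+αΔT), so R_B/R_A = (1 − 37.2/100)⁻² × (1 − 0.0042×43.2)
= 2.536 × 0.8186 = 2.075
R_B = 2.075 × 22.2 = 46.1 Ω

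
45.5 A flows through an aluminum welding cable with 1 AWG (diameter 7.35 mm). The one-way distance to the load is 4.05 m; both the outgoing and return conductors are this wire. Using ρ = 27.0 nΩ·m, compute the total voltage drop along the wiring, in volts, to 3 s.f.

ρ = 27.0 nΩ·m = 2.70×10^-8 Ω·m
A = π(7.35/2 mm)² = π(3.6750e-03 m)² = 4.243e-05 m²
Total conductor length (both ways) L = 2 × 4.05 = 8.1 m
R = ρL/A = (2.70×10^-8)(8.1)/(4.243e-05) = 0.005154 Ω
V = IR = 45.5 × 0.005154 = 0.235 V

0.235 V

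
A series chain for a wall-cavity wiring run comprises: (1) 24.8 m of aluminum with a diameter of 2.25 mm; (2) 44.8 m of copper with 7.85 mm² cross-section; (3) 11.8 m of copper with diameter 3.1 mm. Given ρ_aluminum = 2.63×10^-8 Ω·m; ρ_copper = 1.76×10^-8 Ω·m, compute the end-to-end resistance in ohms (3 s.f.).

0.292 Ω

Seg 1: A = π(d/2)² = π(1.1250e-03 m)² = 3.976e-06 m²
R_1 = (2.63×10^-8)(24.8)/(3.976e-06) = 0.164 Ω
Seg 2: A = 7.85 mm² = 7.850e-06 m²
R_2 = (1.76×10^-8)(44.8)/(7.850e-06) = 0.1004 Ω
Seg 3: A = π(d/2)² = π(1.5500e-03 m)² = 7.548e-06 m²
R_3 = (1.76×10^-8)(11.8)/(7.548e-06) = 0.02752 Ω
R_total = R_1 + R_2 + R_3 = 0.292 Ω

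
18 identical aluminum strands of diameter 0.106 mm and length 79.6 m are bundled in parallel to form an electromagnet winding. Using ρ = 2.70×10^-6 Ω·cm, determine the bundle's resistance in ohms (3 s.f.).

13.5 Ω

ρ = 2.70×10^-6 Ω·cm = 2.70×10^-8 Ω·m
A_strand = π(5.3000e-05 m)² = 8.825e-09 m²
R_strand = ρL/A = (2.70×10^-8)(79.6)/(8.825e-09) = 243.5 Ω
R_total = R_strand/N = 243.5/18 = 13.5 Ω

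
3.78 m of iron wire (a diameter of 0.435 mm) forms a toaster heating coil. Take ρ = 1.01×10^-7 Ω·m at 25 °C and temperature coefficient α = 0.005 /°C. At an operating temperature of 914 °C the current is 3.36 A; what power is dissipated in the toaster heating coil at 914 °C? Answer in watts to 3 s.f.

A = π(d/2)² = π(2.1750e-04 m)² = 1.486e-07 m²
R₍25₎ = ρL/A = (1.01×10^-7)(3.78)/(1.486e-07) = 2.569 Ω
R₍914₎ = R₍25₎(1 + αΔT) = 2.569 × (1 + 0.005×889) = 13.99 Ω
P = I²R = (3.36)² × 13.99 = 158 W

158 W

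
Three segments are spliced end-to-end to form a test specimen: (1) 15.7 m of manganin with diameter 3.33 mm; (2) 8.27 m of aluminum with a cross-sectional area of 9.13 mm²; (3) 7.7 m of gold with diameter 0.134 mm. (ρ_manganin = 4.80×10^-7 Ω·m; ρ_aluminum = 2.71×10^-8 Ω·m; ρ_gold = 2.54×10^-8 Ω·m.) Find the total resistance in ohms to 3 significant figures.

14.8 Ω

Seg 1: A = π(d/2)² = π(1.6650e-03 m)² = 8.709e-06 m²
R_1 = (4.80×10^-7)(15.7)/(8.709e-06) = 0.8653 Ω
Seg 2: A = 9.13 mm² = 9.130e-06 m²
R_2 = (2.71×10^-8)(8.27)/(9.130e-06) = 0.02455 Ω
Seg 3: A = π(d/2)² = π(6.7000e-05 m)² = 1.410e-08 m²
R_3 = (2.54×10^-8)(7.7)/(1.410e-08) = 13.87 Ω
R_total = R_1 + R_2 + R_3 = 14.8 Ω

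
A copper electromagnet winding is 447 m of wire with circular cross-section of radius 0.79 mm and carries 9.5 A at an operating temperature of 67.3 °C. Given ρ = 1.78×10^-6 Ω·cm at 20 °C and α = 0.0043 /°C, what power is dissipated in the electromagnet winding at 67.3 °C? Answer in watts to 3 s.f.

441 W

ρ = 1.78×10^-6 Ω·cm = 1.78×10^-8 Ω·m
A = πr² = π(7.9000e-04 m)² = 1.961e-06 m²
R₍20₎ = ρL/A = (1.78×10^-8)(447)/(1.961e-06) = 4.058 Ω
R₍67.3₎ = R₍20₎(1 + αΔT) = 4.058 × (1 + 0.0043×47.3) = 4.883 Ω
P = I²R = (9.5)² × 4.883 = 441 W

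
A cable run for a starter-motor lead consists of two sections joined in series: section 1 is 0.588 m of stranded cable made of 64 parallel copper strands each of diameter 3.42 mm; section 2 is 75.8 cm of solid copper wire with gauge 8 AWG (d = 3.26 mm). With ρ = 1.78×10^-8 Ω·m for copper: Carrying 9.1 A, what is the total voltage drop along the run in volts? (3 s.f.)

0.0149 V

Section 1: A_strand = π(1.7100e-03)² = 9.186e-06 m²; R₁ = ρL/(N·A_s) = (1.78×10^-8)(0.588)/(64×9.186e-06) = 1.780×10^-5 Ω
Section 2: A = π(3.26/2 mm)² = π(1.6300e-03 m)² = 8.347e-06 m²
R₂ = (1.78×10^-8)(0.758)/(8.347e-06) = 0.001616 Ω
R = R₁ + R₂ = 0.001634 Ω
V = IR = 9.1 × 0.001634 = 0.0149 V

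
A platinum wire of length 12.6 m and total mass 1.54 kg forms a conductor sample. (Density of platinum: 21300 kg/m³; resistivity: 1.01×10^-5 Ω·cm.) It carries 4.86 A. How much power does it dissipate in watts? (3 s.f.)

5.24 W

ρ = 1.01×10^-5 Ω·cm = 1.01×10^-7 Ω·m
A = m/(density·L) = 1.54/(21300×12.6) = 5.7381e-06 m²
R = ρL/A = (1.01×10^-7)(12.6)/(5.7381e-06) = 0.2218 Ω
P = I²R = (4.86)² × 0.2218 = 5.24 W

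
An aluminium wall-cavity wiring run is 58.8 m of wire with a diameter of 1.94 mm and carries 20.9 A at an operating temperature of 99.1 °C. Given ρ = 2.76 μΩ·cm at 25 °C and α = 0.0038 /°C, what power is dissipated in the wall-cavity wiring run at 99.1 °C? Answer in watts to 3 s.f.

307 W

ρ = 2.76 μΩ·cm = 2.76×10^-8 Ω·m
A = π(d/2)² = π(9.7000e-04 m)² = 2.956e-06 m²
R₍25₎ = ρL/A = (2.76×10^-8)(58.8)/(2.956e-06) = 0.549 Ω
R₍99.1₎ = R₍25₎(1 + αΔT) = 0.549 × (1 + 0.0038×74.1) = 0.7036 Ω
P = I²R = (20.9)² × 0.7036 = 307 W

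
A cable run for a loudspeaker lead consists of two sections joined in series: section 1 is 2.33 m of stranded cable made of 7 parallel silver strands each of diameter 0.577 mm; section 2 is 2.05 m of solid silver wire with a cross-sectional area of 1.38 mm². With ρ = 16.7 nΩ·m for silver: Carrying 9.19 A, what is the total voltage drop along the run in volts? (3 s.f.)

0.423 V

ρ = 16.7 nΩ·m = 1.67×10^-8 Ω·m
Section 1: A_strand = π(2.8850e-04)² = 2.615e-07 m²; R₁ = ρL/(N·A_s) = (1.67×10^-8)(2.33)/(7×2.615e-07) = 0.02126 Ω
Section 2: A = 1.38 mm² = 1.380e-06 m²
R₂ = (1.67×10^-8)(2.05)/(1.380e-06) = 0.02481 Ω
R = R₁ + R₂ = 0.04607 Ω
V = IR = 9.19 × 0.04607 = 0.423 V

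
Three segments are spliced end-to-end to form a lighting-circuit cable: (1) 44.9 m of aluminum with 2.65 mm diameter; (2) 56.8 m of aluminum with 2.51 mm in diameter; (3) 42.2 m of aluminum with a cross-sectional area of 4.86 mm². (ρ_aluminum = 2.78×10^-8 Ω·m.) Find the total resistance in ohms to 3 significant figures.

Seg 1: A = π(d/2)² = π(1.3250e-03 m)² = 5.515e-06 m²
R_1 = (2.78×10^-8)(44.9)/(5.515e-06) = 0.2263 Ω
Seg 2: A = π(d/2)² = π(1.2550e-03 m)² = 4.948e-06 m²
R_2 = (2.78×10^-8)(56.8)/(4.948e-06) = 0.3191 Ω
Seg 3: A = 4.86 mm² = 4.860e-06 m²
R_3 = (2.78×10^-8)(42.2)/(4.860e-06) = 0.2414 Ω
R_total = R_1 + R_2 + R_3 = 0.787 Ω

0.787 Ω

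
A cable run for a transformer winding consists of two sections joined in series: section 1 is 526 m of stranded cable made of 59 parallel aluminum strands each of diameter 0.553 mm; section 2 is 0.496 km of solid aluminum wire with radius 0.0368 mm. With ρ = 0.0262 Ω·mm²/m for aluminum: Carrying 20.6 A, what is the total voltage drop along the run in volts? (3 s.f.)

62900 V

ρ = 0.0262 Ω·mm²/m = 2.62×10^-8 Ω·m
Section 1: A_strand = π(2.7650e-04)² = 2.402e-07 m²; R₁ = ρL/(N·A_s) = (2.62×10^-8)(526)/(59×2.402e-07) = 0.9725 Ω
Section 2: A = πr² = π(3.6800e-05 m)² = 4.254e-09 m²
R₂ = (2.62×10^-8)(496)/(4.254e-09) = 3054 Ω
R = R₁ + R₂ = 3055 Ω
V = IR = 20.6 × 3055 = 62900 V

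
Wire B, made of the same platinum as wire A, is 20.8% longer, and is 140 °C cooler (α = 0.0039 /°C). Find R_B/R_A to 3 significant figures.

R ∝ ρL/d² with ρ ∝ (1+αΔT), so R_B/R_A = (1 + 20.8/100) × (1 − 0.0039×140)
= 1.208 × 0.454 = 0.548

0.548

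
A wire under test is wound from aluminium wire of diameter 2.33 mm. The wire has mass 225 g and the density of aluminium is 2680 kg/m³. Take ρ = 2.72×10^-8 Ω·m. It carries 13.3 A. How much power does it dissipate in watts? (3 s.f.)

A = π(d/2)² = π(1.1650e-03 m)² = 4.2638e-06 m²
L = m/(density·A) = 0.225/(2680×4.2638e-06) = 19.69 m
R = ρL/A = (2.72×10^-8)(19.69)/(4.2638e-06) = 0.1256 Ω
P = I²R = (13.3)² × 0.1256 = 22.2 W

22.2 W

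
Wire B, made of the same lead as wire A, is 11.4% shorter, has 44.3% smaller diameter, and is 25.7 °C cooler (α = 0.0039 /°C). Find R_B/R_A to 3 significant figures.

R ∝ ρL/d² with ρ ∝ (1+αΔT), so R_B/R_A = (1 − 11.4/100) × (1 − 44.3/100)⁻² × (1 − 0.0039×25.7)
= 0.886 × 3.223 × 0.8998 = 2.57

2.57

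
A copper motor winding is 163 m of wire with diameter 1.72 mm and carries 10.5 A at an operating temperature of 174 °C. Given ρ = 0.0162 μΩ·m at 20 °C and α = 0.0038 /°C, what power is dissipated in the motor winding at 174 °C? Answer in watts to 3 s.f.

199 W

ρ = 0.0162 μΩ·m = 1.62×10^-8 Ω·m
A = π(d/2)² = π(8.6000e-04 m)² = 2.324e-06 m²
R₍20₎ = ρL/A = (1.62×10^-8)(163)/(2.324e-06) = 1.136 Ω
R₍174₎ = R₍20₎(1 + αΔT) = 1.136 × (1 + 0.0038×154) = 1.802 Ω
P = I²R = (10.5)² × 1.802 = 199 W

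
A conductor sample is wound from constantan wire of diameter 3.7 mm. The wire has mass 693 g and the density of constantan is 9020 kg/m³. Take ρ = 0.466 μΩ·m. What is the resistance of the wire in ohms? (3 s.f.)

ρ = 0.466 μΩ·m = 4.66×10^-7 Ω·m
A = π(d/2)² = π(1.8500e-03 m)² = 1.0752e-05 m²
L = m/(density·A) = 0.693/(9020×1.0752e-05) = 7.146 m
R = ρL/A = (4.66×10^-7)(7.146)/(1.0752e-05) = 0.310 Ω

0.310 Ω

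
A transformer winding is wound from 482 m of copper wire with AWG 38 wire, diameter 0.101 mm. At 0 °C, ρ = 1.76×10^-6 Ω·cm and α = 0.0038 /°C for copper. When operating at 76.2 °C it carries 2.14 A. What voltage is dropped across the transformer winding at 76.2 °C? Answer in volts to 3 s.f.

ρ = 1.76×10^-6 Ω·cm = 1.76×10^-8 Ω·m
A = π(0.101/2 mm)² = π(5.0500e-05 m)² = 8.012e-09 m²
R₍0₎ = ρL/A = (1.76×10^-8)(482)/(8.012e-09) = 1059 Ω
R₍76.2₎ = R₍0₎(1 + αΔT) = 1059 × (1 + 0.0038×76.2) = 1365 Ω
V = IR = 2.14 × 1365 = 2920 V

2920 V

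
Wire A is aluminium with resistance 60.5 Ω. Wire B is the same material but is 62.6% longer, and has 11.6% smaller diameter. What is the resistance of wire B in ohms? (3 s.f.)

126 Ω

R ∝ L/d², so R_B/R_A = (1 + 62.6/100) × (1 − 11.6/100)⁻²
= 1.626 × 1.28 = 2.081
R_B = 2.081 × 60.5 = 126 Ω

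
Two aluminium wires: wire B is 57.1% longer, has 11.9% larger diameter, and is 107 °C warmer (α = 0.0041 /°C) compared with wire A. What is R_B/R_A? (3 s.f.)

R ∝ ρL/d² with ρ ∝ (1+αΔT), so R_B/R_A = (1 + 57.1/100) × (1 + 11.9/100)⁻² × (1 + 0.0041×107)
= 1.571 × 0.7986 × 1.439 = 1.81

1.81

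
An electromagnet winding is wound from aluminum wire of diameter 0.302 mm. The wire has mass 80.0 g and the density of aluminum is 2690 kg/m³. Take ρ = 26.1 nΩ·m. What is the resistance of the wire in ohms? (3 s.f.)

151 Ω

ρ = 26.1 nΩ·m = 2.61×10^-8 Ω·m
A = π(d/2)² = π(1.5100e-04 m)² = 7.1631e-08 m²
L = m/(density·A) = 0.08/(2690×7.1631e-08) = 415.2 m
R = ρL/A = (2.61×10^-8)(415.2)/(7.1631e-08) = 151 Ω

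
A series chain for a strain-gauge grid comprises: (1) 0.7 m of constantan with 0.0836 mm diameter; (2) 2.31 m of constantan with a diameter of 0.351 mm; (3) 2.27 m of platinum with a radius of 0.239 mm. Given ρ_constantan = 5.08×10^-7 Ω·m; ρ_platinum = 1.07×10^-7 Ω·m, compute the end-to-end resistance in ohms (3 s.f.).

Seg 1: A = π(d/2)² = π(4.1800e-05 m)² = 5.489e-09 m²
R_1 = (5.08×10^-7)(0.7)/(5.489e-09) = 64.78 Ω
Seg 2: A = π(d/2)² = π(1.7550e-04 m)² = 9.676e-08 m²
R_2 = (5.08×10^-7)(2.31)/(9.676e-08) = 12.13 Ω
Seg 3: A = πr² = π(2.3900e-04 m)² = 1.795e-07 m²
R_3 = (1.07×10^-7)(2.27)/(1.795e-07) = 1.354 Ω
R_total = R_1 + R_2 + R_3 = 78.3 Ω

78.3 Ω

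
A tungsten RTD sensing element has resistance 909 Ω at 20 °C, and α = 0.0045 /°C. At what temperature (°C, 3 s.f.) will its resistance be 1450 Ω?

R = R₀(1 + α(T − T₀)) ⇒ T = T₀ + (R/R₀ − 1)/α
T = 20 + (1450/909 − 1)/0.0045 = 20 + (0.5952)/0.0045 = 152 °C

152 °C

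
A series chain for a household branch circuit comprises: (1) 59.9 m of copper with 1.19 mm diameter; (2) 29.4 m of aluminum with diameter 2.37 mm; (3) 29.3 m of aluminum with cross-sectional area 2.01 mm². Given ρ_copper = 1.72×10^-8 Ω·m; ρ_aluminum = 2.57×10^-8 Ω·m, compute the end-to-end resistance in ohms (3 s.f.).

Seg 1: A = π(d/2)² = π(5.9500e-04 m)² = 1.112e-06 m²
R_1 = (1.72×10^-8)(59.9)/(1.112e-06) = 0.9263 Ω
Seg 2: A = π(d/2)² = π(1.1850e-03 m)² = 4.412e-06 m²
R_2 = (2.57×10^-8)(29.4)/(4.412e-06) = 0.1713 Ω
Seg 3: A = 2.01 mm² = 2.010e-06 m²
R_3 = (2.57×10^-8)(29.3)/(2.010e-06) = 0.3746 Ω
R_total = R_1 + R_2 + R_3 = 1.47 Ω

1.47 Ω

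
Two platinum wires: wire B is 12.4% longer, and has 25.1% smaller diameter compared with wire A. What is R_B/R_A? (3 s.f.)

2.00

R ∝ L/d², so R_B/R_A = (1 + 12.4/100) × (1 − 25.1/100)⁻²
= 1.124 × 1.782 = 2.00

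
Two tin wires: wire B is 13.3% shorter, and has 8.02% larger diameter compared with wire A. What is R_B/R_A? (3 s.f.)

0.743

R ∝ L/d², so R_B/R_A = (1 − 13.3/100) × (1 + 8.02/100)⁻²
= 0.867 × 0.857 = 0.743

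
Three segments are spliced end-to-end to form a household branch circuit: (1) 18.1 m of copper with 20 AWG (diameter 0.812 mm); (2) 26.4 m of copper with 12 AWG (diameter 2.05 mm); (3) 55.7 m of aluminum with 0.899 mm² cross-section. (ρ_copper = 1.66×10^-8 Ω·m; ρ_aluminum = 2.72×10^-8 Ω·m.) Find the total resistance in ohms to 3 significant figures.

2.40 Ω

Seg 1: A = π(0.812/2 mm)² = π(4.0600e-04 m)² = 5.178e-07 m²
R_1 = (1.66×10^-8)(18.1)/(5.178e-07) = 0.5802 Ω
Seg 2: A = π(2.05/2 mm)² = π(1.0250e-03 m)² = 3.301e-06 m²
R_2 = (1.66×10^-8)(26.4)/(3.301e-06) = 0.1328 Ω
Seg 3: A = 0.899 mm² = 8.990e-07 m²
R_3 = (2.72×10^-8)(55.7)/(8.990e-07) = 1.685 Ω
R_total = R_1 + R_2 + R_3 = 2.40 Ω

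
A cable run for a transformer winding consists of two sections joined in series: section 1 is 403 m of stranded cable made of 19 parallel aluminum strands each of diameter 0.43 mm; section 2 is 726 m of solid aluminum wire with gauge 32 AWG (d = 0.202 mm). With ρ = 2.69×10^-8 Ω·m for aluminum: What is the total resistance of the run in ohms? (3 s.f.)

613 Ω

Section 1: A_strand = π(2.1500e-04)² = 1.452e-07 m²; R₁ = ρL/(N·A_s) = (2.69×10^-8)(403)/(19×1.452e-07) = 3.929 Ω
Section 2: A = π(0.202/2 mm)² = π(1.0100e-04 m)² = 3.205e-08 m²
R₂ = (2.69×10^-8)(726)/(3.205e-08) = 609.4 Ω
R = R₁ + R₂ = 613 Ω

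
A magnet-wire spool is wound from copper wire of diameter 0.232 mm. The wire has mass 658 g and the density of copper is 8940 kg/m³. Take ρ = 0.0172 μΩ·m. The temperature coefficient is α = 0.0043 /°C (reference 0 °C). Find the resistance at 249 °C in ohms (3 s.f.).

ρ = 0.0172 μΩ·m = 1.72×10^-8 Ω·m
A = π(d/2)² = π(1.1600e-04 m)² = 4.2273e-08 m²
L = m/(density·A) = 0.658/(8940×4.2273e-08) = 1741 m
R = ρL/A = (1.72×10^-8)(1741)/(4.2273e-08) = 708.4 Ω
R(249 °C) = 708.4 × (1 + 0.0043×249) = 1470 Ω

1470 Ω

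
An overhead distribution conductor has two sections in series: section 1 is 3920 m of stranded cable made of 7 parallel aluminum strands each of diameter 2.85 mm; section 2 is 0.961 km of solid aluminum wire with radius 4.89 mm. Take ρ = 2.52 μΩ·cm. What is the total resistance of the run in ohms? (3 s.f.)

ρ = 2.52 μΩ·cm = 2.52×10^-8 Ω·m
Section 1: A_strand = π(1.4250e-03)² = 6.379e-06 m²; R₁ = ρL/(N·A_s) = (2.52×10^-8)(3920)/(7×6.379e-06) = 2.212 Ω
Section 2: A = πr² = π(4.8900e-03 m)² = 7.512e-05 m²
R₂ = (2.52×10^-8)(961)/(7.512e-05) = 0.3224 Ω
R = R₁ + R₂ = 2.53 Ω

2.53 Ω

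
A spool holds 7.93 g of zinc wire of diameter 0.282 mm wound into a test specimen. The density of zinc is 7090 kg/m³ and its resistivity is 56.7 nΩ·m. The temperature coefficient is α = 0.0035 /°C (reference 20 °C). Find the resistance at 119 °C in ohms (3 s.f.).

ρ = 56.7 nΩ·m = 5.67×10^-8 Ω·m
A = π(d/2)² = π(1.4100e-04 m)² = 6.2458e-08 m²
L = m/(density·A) = 0.00793/(7090×6.2458e-08) = 17.91 m
R = ρL/A = (5.67×10^-8)(17.91)/(6.2458e-08) = 16.26 Ω
R(119 °C) = 16.26 × (1 + 0.0035×99) = 21.9 Ω

21.9 Ω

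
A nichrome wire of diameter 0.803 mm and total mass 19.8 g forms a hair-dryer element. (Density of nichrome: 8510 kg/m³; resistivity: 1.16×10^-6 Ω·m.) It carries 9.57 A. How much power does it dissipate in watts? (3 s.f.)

A = π(d/2)² = π(4.0150e-04 m)² = 5.0643e-07 m²
L = m/(density·A) = 0.0198/(8510×5.0643e-07) = 4.594 m
R = ρL/A = (1.16×10^-6)(4.594)/(5.0643e-07) = 10.52 Ω
P = I²R = (9.57)² × 10.52 = 964 W

964 W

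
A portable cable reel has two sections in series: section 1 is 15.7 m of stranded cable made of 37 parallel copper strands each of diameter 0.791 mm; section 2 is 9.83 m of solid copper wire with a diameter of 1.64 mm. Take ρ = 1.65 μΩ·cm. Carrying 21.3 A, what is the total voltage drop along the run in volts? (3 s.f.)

ρ = 1.65 μΩ·cm = 1.65×10^-8 Ω·m
Section 1: A_strand = π(3.9550e-04)² = 4.914e-07 m²; R₁ = ρL/(N·A_s) = (1.65×10^-8)(15.7)/(37×4.914e-07) = 0.01425 Ω
Section 2: A = π(d/2)² = π(8.2000e-04 m)² = 2.112e-06 m²
R₂ = (1.65×10^-8)(9.83)/(2.112e-06) = 0.07678 Ω
R = R₁ + R₂ = 0.09103 Ω
V = IR = 21.3 × 0.09103 = 1.94 V

1.94 V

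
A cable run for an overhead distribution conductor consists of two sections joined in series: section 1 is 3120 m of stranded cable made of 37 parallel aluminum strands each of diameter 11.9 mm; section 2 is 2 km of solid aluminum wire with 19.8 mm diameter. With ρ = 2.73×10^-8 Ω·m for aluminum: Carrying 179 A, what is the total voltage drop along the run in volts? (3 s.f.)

Section 1: A_strand = π(5.9500e-03)² = 1.112e-04 m²; R₁ = ρL/(N·A_s) = (2.73×10^-8)(3120)/(37×1.112e-04) = 0.0207 Ω
Section 2: A = π(d/2)² = π(9.9000e-03 m)² = 3.079e-04 m²
R₂ = (2.73×10^-8)(2000)/(3.079e-04) = 0.1773 Ω
R = R₁ + R₂ = 0.198 Ω
V = IR = 179 × 0.198 = 35.4 V

35.4 V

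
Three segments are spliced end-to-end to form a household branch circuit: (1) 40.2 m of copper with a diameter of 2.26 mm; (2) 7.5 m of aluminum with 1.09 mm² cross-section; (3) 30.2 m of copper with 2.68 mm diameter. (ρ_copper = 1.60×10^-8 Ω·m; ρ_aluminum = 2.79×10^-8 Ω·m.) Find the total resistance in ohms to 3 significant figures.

Seg 1: A = π(d/2)² = π(1.1300e-03 m)² = 4.011e-06 m²
R_1 = (1.60×10^-8)(40.2)/(4.011e-06) = 0.1603 Ω
Seg 2: A = 1.09 mm² = 1.090e-06 m²
R_2 = (2.79×10^-8)(7.5)/(1.090e-06) = 0.192 Ω
Seg 3: A = π(d/2)² = π(1.3400e-03 m)² = 5.641e-06 m²
R_3 = (1.60×10^-8)(30.2)/(5.641e-06) = 0.08566 Ω
R_total = R_1 + R_2 + R_3 = 0.438 Ω

0.438 Ω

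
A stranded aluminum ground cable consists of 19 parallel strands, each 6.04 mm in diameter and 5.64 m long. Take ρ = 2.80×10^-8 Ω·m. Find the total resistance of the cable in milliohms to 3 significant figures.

A_strand = π(3.0200e-03 m)² = 2.865e-05 m²
R_strand = ρL/A = (2.80×10^-8)(5.64)/(2.865e-05) = 0.005512 Ω
R_total = R_strand/N = 0.005512/19 = 0.290 mΩ

0.290 mΩ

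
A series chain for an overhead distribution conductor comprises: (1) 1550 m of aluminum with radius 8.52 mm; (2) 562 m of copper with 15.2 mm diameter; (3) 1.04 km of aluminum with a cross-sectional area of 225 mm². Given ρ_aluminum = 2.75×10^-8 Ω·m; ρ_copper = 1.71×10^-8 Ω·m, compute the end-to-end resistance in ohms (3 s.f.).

Seg 1: A = πr² = π(8.5200e-03 m)² = 2.280e-04 m²
R_1 = (2.75×10^-8)(1550)/(2.280e-04) = 0.1869 Ω
Seg 2: A = π(d/2)² = π(7.6000e-03 m)² = 1.815e-04 m²
R_2 = (1.71×10^-8)(562)/(1.815e-04) = 0.05296 Ω
Seg 3: A = 225 mm² = 2.250e-04 m²
R_3 = (2.75×10^-8)(1040)/(2.250e-04) = 0.1271 Ω
R_total = R_1 + R_2 + R_3 = 0.367 Ω

0.367 Ω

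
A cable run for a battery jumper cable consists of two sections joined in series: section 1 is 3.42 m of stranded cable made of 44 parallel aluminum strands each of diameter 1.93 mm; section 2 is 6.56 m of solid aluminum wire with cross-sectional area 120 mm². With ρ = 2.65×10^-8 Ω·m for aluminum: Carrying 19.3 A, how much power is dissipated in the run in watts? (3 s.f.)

Section 1: A_strand = π(9.6500e-04)² = 2.926e-06 m²; R₁ = ρL/(N·A_s) = (2.65×10^-8)(3.42)/(44×2.926e-06) = 7.041×10^-4 Ω
Section 2: A = 120 mm² = 1.200e-04 m²
R₂ = (2.65×10^-8)(6.56)/(1.200e-04) = 0.001449 Ω
R = R₁ + R₂ = 0.002153 Ω
P = I²R = (19.3)² × 0.002153 = 0.802 W

0.802 W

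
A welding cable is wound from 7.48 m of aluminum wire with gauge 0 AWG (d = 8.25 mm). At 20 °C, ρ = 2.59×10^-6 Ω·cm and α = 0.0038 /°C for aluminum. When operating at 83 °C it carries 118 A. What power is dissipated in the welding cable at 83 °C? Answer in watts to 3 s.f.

ρ = 2.59×10^-6 Ω·cm = 2.59×10^-8 Ω·m
A = π(8.25/2 mm)² = π(4.1250e-03 m)² = 5.346e-05 m²
R₍20₎ = ρL/A = (2.59×10^-8)(7.48)/(5.346e-05) = 0.003624 Ω
R₍83₎ = R₍20₎(1 + αΔT) = 0.003624 × (1 + 0.0038×63) = 0.004492 Ω
P = I²R = (118)² × 0.004492 = 62.5 W

62.5 W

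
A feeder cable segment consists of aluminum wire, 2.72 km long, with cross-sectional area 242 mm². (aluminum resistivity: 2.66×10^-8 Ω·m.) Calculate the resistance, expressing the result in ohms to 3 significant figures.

0.299 Ω

A = 242 mm² = 2.420e-04 m²
R = ρL/A = (2.66×10^-8)(2720 m)/(2.420e-04 m²) = 0.299 Ω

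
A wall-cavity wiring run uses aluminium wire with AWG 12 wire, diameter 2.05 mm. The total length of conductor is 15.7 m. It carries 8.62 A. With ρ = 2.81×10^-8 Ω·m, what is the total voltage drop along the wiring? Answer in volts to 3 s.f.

A = π(2.05/2 mm)² = π(1.0250e-03 m)² = 3.301e-06 m²
R = ρL/A = (2.81×10^-8)(15.7)/(3.301e-06) = 0.1337 Ω
V = IR = 8.62 × 0.1337 = 1.15 V

1.15 V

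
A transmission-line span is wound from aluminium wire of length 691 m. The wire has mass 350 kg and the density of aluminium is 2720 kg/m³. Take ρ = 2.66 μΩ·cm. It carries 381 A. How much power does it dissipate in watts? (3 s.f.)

14300 W

ρ = 2.66 μΩ·cm = 2.66×10^-8 Ω·m
A = m/(density·L) = 350/(2720×691) = 1.8622e-04 m²
R = ρL/A = (2.66×10^-8)(691)/(1.8622e-04) = 0.0987 Ω
P = I²R = (381)² × 0.0987 = 14300 W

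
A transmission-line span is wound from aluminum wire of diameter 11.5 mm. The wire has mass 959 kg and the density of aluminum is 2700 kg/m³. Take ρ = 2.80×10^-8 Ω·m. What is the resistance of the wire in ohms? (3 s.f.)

A = π(d/2)² = π(5.7500e-03 m)² = 1.0387e-04 m²
L = m/(density·A) = 959/(2700×1.0387e-04) = 3420 m
R = ρL/A = (2.80×10^-8)(3420)/(1.0387e-04) = 0.922 Ω

0.922 Ω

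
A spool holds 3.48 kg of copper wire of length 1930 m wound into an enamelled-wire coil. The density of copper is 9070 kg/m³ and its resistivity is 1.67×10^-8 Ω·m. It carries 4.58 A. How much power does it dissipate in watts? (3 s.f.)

A = m/(density·L) = 3.48/(9070×1930) = 1.9880e-07 m²
R = ρL/A = (1.67×10^-8)(1930)/(1.9880e-07) = 162.1 Ω
P = I²R = (4.58)² × 162.1 = 3400 W

3400 W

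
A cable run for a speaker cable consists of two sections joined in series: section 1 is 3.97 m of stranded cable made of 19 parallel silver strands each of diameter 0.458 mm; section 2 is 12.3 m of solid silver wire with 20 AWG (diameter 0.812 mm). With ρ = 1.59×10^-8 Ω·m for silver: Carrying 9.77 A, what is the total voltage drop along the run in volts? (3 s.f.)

3.89 V

Section 1: A_strand = π(2.2900e-04)² = 1.647e-07 m²; R₁ = ρL/(N·A_s) = (1.59×10^-8)(3.97)/(19×1.647e-07) = 0.02017 Ω
Section 2: A = π(0.812/2 mm)² = π(4.0600e-04 m)² = 5.178e-07 m²
R₂ = (1.59×10^-8)(12.3)/(5.178e-07) = 0.3777 Ω
R = R₁ + R₂ = 0.3978 Ω
V = IR = 9.77 × 0.3978 = 3.89 V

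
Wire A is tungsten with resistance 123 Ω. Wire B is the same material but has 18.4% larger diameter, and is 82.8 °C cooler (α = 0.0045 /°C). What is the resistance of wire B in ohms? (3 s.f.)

55.0 Ω

R ∝ ρL/d² with ρ ∝ (1+αΔT), so R_B/R_A = (1 + 18.4/100)⁻² × (1 − 0.0045×82.8)
= 0.7133 × 0.6274 = 0.4476
R_B = 0.4476 × 123 = 55.0 Ω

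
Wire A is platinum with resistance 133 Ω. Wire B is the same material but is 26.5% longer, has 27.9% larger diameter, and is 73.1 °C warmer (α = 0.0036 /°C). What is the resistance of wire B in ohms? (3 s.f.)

R ∝ ρL/d² with ρ ∝ (1+αΔT), so R_B/R_A = (1 + 26.5/100) × (1 + 27.9/100)⁻² × (1 + 0.0036×73.1)
= 1.265 × 0.6113 × 1.263 = 0.9768
R_B = 0.9768 × 133 = 130 Ω

130 Ω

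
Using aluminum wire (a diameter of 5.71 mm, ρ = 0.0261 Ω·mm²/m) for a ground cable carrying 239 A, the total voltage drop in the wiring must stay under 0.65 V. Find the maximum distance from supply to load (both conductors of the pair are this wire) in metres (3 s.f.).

1.33 m

ρ = 0.0261 Ω·mm²/m = 2.61×10^-8 Ω·m
A = π(d/2)² = π(2.8550e-03 m)² = 2.561e-05 m²
L_max = V_max·A/(2·ρI) = (0.65)(2.561e-05)/(2×2.61×10^-8×239) = 1.33 m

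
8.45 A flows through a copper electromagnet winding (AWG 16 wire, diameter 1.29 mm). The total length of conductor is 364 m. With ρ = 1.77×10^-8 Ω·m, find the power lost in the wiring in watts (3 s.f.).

352 W

A = π(1.29/2 mm)² = π(6.4500e-04 m)² = 1.307e-06 m²
R = ρL/A = (1.77×10^-8)(364)/(1.307e-06) = 4.93 Ω
P = I²R = (8.45)² × 4.93 = 352 W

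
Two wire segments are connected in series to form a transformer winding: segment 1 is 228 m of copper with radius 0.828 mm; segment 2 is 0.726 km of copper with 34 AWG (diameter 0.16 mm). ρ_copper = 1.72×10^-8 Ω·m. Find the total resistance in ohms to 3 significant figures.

Segment 1: A = πr² = π(8.2800e-04 m)² = 2.154e-06 m²
R₁ = ρL/A = (1.72×10^-8)(228)/(2.154e-06) = 1.821 Ω
Segment 2: A = π(0.16/2 mm)² = π(8.0000e-05 m)² = 2.011e-08 m²
R₂ = (1.72×10^-8)(726)/(2.011e-08) = 621.1 Ω
R = R₁ + R₂ = 623 Ω

623 Ω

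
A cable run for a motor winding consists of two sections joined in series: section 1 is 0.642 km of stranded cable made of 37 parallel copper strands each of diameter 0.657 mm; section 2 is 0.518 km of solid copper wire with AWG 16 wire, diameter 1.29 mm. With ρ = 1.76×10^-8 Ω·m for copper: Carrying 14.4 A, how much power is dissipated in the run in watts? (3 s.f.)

1630 W

Section 1: A_strand = π(3.2850e-04)² = 3.390e-07 m²; R₁ = ρL/(N·A_s) = (1.76×10^-8)(642)/(37×3.390e-07) = 0.9008 Ω
Section 2: A = π(1.29/2 mm)² = π(6.4500e-04 m)² = 1.307e-06 m²
R₂ = (1.76×10^-8)(518)/(1.307e-06) = 6.975 Ω
R = R₁ + R₂ = 7.876 Ω
P = I²R = (14.4)² × 7.876 = 1630 W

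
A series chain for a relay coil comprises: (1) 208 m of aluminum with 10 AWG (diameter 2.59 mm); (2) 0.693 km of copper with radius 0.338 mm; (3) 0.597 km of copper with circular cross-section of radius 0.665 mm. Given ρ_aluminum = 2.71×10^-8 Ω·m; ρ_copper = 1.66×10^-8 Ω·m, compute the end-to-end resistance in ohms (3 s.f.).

40.3 Ω

Seg 1: A = π(2.59/2 mm)² = π(1.2950e-03 m)² = 5.269e-06 m²
R_1 = (2.71×10^-8)(208)/(5.269e-06) = 1.07 Ω
Seg 2: A = πr² = π(3.3800e-04 m)² = 3.589e-07 m²
R_2 = (1.66×10^-8)(693)/(3.589e-07) = 32.05 Ω
Seg 3: A = πr² = π(6.6500e-04 m)² = 1.389e-06 m²
R_3 = (1.66×10^-8)(597)/(1.389e-06) = 7.133 Ω
R_total = R_1 + R_2 + R_3 = 40.3 Ω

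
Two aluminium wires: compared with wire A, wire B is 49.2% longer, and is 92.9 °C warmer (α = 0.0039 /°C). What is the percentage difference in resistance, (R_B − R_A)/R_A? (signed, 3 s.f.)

103%

R ∝ ρL/d² with ρ ∝ (1+αΔT), so R_B/R_A = (1 + 49.2/100) × (1 + 0.0039×92.9)
= 1.492 × 1.362 = 2.033
(R_B − R_A)/R_A = 2.033 − 1 = 103%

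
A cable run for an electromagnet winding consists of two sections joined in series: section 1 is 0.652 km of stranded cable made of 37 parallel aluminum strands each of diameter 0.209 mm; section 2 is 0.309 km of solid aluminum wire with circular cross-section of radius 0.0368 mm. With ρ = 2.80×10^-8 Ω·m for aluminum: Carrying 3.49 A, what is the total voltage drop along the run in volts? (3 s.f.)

Section 1: A_strand = π(1.0450e-04)² = 3.431e-08 m²; R₁ = ρL/(N·A_s) = (2.80×10^-8)(652)/(37×3.431e-08) = 14.38 Ω
Section 2: A = πr² = π(3.6800e-05 m)² = 4.254e-09 m²
R₂ = (2.80×10^-8)(309)/(4.254e-09) = 2034 Ω
R = R₁ + R₂ = 2048 Ω
V = IR = 3.49 × 2048 = 7150 V

7150 V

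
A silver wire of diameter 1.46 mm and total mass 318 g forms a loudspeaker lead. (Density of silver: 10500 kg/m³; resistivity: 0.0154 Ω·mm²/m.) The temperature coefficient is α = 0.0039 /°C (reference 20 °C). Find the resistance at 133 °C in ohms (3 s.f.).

0.240 Ω

ρ = 0.0154 Ω·mm²/m = 1.54×10^-8 Ω·m
A = π(d/2)² = π(7.3000e-04 m)² = 1.6742e-06 m²
L = m/(density·A) = 0.318/(10500×1.6742e-06) = 18.09 m
R = ρL/A = (1.54×10^-8)(18.09)/(1.6742e-06) = 0.1664 Ω
R(133 °C) = 0.1664 × (1 + 0.0039×113) = 0.240 Ω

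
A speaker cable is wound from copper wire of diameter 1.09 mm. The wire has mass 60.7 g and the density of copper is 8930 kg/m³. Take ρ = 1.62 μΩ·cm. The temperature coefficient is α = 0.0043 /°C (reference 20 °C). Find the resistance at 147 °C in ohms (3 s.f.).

ρ = 1.62 μΩ·cm = 1.62×10^-8 Ω·m
A = π(d/2)² = π(5.4500e-04 m)² = 9.3313e-07 m²
L = m/(density·A) = 0.0607/(8930×9.3313e-07) = 7.284 m
R = ρL/A = (1.62×10^-8)(7.284)/(9.3313e-07) = 0.1265 Ω
R(147 °C) = 0.1265 × (1 + 0.0043×127) = 0.196 Ω

0.196 Ω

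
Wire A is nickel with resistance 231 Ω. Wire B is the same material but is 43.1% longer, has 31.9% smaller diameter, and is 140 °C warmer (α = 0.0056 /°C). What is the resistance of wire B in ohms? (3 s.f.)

1270 Ω

R ∝ ρL/d² with ρ ∝ (1+αΔT), so R_B/R_A = (1 + 43.1/100) × (1 − 31.9/100)⁻² × (1 + 0.0056×140)
= 1.431 × 2.156 × 1.784 = 5.505
R_B = 5.505 × 231 = 1270 Ω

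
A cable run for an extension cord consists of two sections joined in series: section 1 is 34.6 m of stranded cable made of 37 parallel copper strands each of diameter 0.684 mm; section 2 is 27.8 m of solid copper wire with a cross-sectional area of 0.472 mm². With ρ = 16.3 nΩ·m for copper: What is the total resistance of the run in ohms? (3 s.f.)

ρ = 16.3 nΩ·m = 1.63×10^-8 Ω·m
Section 1: A_strand = π(3.4200e-04)² = 3.675e-07 m²; R₁ = ρL/(N·A_s) = (1.63×10^-8)(34.6)/(37×3.675e-07) = 0.04148 Ω
Section 2: A = 0.472 mm² = 4.720e-07 m²
R₂ = (1.63×10^-8)(27.8)/(4.720e-07) = 0.96 Ω
R = R₁ + R₂ = 1.00 Ω

1.00 Ω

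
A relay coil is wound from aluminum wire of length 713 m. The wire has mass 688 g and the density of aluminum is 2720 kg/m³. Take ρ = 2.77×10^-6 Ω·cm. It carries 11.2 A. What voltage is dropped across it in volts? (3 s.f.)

624 V

ρ = 2.77×10^-6 Ω·cm = 2.77×10^-8 Ω·m
A = m/(density·L) = 0.688/(2720×713) = 3.5476e-07 m²
R = ρL/A = (2.77×10^-8)(713)/(3.5476e-07) = 55.67 Ω
V = IR = 11.2 × 55.67 = 624 V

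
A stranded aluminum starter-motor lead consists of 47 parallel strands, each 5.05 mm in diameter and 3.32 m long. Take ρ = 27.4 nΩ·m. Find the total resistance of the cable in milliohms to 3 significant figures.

0.0966 mΩ

ρ = 27.4 nΩ·m = 2.74×10^-8 Ω·m
A_strand = π(2.5250e-03 m)² = 2.003e-05 m²
R_strand = ρL/A = (2.74×10^-8)(3.32)/(2.003e-05) = 0.004542 Ω
R_total = R_strand/N = 0.004542/47 = 0.0966 mΩ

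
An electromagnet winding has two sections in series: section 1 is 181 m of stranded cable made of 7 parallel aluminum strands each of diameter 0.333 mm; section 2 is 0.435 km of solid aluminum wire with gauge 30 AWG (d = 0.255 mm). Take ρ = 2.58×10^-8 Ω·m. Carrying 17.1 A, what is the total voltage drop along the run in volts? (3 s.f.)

Section 1: A_strand = π(1.6650e-04)² = 8.709e-08 m²; R₁ = ρL/(N·A_s) = (2.58×10^-8)(181)/(7×8.709e-08) = 7.66 Ω
Section 2: A = π(0.255/2 mm)² = π(1.2750e-04 m)² = 5.107e-08 m²
R₂ = (2.58×10^-8)(435)/(5.107e-08) = 219.8 Ω
R = R₁ + R₂ = 227.4 Ω
V = IR = 17.1 × 227.4 = 3890 V

3890 V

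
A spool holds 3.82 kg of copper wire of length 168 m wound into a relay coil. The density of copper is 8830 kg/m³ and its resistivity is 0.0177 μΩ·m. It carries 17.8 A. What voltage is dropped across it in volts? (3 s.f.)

20.6 V

ρ = 0.0177 μΩ·m = 1.77×10^-8 Ω·m
A = m/(density·L) = 3.82/(8830×168) = 2.5751e-06 m²
R = ρL/A = (1.77×10^-8)(168)/(2.5751e-06) = 1.155 Ω
V = IR = 17.8 × 1.155 = 20.6 V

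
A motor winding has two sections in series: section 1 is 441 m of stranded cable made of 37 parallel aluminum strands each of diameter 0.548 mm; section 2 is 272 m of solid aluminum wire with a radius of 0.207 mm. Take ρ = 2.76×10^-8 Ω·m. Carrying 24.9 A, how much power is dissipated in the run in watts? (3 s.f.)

35400 W

Section 1: A_strand = π(2.7400e-04)² = 2.359e-07 m²; R₁ = ρL/(N·A_s) = (2.76×10^-8)(441)/(37×2.359e-07) = 1.395 Ω
Section 2: A = πr² = π(2.0700e-04 m)² = 1.346e-07 m²
R₂ = (2.76×10^-8)(272)/(1.346e-07) = 55.77 Ω
R = R₁ + R₂ = 57.16 Ω
P = I²R = (24.9)² × 57.16 = 35400 W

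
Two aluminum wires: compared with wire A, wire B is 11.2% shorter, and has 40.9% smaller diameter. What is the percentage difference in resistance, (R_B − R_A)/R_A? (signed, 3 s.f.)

154%

R ∝ L/d², so R_B/R_A = (1 − 11.2/100) × (1 − 40.9/100)⁻²
= 0.888 × 2.863 = 2.542
(R_B − R_A)/R_A = 2.542 − 1 = 154%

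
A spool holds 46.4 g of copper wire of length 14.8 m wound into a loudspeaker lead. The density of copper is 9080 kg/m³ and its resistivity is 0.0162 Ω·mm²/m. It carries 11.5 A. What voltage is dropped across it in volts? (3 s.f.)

ρ = 0.0162 Ω·mm²/m = 1.62×10^-8 Ω·m
A = m/(density·L) = 0.0464/(9080×14.8) = 3.4528e-07 m²
R = ρL/A = (1.62×10^-8)(14.8)/(3.4528e-07) = 0.6944 Ω
V = IR = 11.5 × 0.6944 = 7.99 V

7.99 V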